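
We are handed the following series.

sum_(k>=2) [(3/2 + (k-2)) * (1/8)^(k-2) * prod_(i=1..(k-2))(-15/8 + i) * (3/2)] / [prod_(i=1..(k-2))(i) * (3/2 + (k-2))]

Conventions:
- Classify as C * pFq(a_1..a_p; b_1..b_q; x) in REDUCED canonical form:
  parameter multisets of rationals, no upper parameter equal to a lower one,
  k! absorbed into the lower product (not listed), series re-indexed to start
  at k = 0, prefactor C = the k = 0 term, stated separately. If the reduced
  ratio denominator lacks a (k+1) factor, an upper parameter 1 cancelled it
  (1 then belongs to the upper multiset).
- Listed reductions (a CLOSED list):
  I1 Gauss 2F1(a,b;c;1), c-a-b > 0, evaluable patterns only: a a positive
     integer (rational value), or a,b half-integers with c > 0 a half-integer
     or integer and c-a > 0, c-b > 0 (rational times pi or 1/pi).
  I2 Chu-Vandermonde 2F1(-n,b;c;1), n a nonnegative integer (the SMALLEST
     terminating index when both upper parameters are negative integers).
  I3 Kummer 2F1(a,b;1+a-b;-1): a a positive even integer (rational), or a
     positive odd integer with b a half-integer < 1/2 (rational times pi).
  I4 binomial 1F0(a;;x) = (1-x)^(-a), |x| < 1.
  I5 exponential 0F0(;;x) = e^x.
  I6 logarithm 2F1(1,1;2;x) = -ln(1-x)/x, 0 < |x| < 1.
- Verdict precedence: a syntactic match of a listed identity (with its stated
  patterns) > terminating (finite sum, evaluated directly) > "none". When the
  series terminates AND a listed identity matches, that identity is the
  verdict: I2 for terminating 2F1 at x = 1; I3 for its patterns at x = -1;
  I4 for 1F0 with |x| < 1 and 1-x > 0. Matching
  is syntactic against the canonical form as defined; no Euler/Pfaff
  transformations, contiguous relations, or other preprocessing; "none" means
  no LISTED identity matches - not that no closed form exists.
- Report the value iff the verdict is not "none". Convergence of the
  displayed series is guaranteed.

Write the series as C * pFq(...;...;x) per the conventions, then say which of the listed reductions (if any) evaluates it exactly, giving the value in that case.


Prefactor 3/2, argument 1/8: 1F0 with upper {-7/8} over lower {-}. Verdict: binomial (I4) matches (the 1F0 binomial series: exponent 7/8, x = 1/8). Value: (3/2) * (7/8)^(7/8).

Structural cue: from the first term 3/2: k + 3/2 divides numerator and denominator alike; C = 3/2, x = 1/8 after cancelling.
Consecutive-term ratio: r(k) = (1/8) * (k-7/8) / [(k+1)] - rational in k, leading ratio (1/8); with t_0 = 3/2, classification follows.


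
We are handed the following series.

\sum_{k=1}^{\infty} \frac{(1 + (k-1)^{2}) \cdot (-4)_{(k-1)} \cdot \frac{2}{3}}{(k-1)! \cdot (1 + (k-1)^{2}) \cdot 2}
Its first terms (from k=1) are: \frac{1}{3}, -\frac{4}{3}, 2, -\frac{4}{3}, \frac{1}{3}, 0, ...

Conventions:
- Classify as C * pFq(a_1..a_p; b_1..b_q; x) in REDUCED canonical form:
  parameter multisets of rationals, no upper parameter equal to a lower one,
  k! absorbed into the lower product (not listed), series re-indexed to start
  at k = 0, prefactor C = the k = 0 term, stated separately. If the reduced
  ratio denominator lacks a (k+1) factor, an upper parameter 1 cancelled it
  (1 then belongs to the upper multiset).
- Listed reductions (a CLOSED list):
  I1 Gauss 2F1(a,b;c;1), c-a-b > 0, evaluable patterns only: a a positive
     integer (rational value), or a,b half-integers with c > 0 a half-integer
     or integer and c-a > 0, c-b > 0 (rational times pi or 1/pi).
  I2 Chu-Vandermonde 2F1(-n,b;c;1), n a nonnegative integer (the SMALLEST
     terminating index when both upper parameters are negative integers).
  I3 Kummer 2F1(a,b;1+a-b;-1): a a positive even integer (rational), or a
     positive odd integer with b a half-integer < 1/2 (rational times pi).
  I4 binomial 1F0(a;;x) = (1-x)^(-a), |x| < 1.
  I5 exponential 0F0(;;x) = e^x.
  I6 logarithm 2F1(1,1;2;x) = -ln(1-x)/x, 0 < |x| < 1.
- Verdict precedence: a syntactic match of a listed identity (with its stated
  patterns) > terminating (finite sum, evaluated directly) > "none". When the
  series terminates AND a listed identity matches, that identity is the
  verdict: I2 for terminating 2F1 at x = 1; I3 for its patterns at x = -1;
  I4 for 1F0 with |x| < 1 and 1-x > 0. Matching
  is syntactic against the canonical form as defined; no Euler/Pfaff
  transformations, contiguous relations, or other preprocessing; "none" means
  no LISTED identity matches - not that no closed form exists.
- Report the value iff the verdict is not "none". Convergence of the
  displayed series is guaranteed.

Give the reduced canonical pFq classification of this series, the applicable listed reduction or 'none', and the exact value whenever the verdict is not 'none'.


The tell: with t_0 = \frac{1}{3}, the factor k^2 + 1 cancels (top and bottom), leaving prefactor 1/3.
Term ratio: r(k) = 1 * (k-4) / [(k+1)] - poly over poly, x = 1 from leading terms; C = \frac{1}{3} at k = 0.

Prefactor \frac{1}{3}, argument 1: 1F0 with upper {-4} over lower {-}. Verdict: terminating (-4 upstairs). 5 nonzero terms in all; added directly. Value: 0.


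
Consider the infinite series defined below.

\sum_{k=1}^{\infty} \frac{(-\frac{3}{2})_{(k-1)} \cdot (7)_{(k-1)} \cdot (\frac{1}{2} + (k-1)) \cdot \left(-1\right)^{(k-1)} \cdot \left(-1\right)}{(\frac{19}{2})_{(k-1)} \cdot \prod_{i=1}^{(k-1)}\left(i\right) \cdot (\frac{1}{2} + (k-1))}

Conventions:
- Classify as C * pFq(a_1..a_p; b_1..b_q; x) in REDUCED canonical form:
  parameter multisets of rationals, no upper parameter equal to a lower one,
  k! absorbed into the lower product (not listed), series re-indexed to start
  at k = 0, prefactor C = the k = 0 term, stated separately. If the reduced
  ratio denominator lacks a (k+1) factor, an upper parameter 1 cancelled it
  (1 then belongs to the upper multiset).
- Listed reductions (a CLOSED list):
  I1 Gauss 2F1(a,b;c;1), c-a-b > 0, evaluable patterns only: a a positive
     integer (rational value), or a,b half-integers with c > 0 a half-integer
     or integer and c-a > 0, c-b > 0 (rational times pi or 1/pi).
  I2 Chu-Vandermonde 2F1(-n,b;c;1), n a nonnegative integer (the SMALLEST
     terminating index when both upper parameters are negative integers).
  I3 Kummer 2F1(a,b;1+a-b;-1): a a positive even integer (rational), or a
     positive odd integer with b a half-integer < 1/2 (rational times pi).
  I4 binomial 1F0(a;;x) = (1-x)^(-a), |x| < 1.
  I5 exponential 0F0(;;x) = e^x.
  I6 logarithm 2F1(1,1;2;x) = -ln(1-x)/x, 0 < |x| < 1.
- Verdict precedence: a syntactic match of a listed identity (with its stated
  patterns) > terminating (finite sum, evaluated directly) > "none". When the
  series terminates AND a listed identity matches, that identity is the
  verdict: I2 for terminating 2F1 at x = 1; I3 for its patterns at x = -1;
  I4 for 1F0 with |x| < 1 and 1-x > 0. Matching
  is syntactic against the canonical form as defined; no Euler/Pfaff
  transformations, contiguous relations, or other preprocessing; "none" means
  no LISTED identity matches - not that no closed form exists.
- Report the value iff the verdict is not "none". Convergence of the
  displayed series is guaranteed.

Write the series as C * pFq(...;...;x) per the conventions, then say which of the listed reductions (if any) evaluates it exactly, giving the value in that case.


x = -1 here; the reduced form reads 2F1, upper {-\frac{3}{2}, 7}, lower {\frac{19}{2}}, C = -1. Verdict at x = -1: Kummer's theorem (I3) matches (x = -1; c = \frac{19}{2} equals 1+a-b for upper {-\frac{3}{2}, 7}: listed pattern). Its exact value is \left(-\frac{765765}{1048576}\right) \cdot \pi.

Key step: t_0 being -1, the product of the first k integers (prefactor -1) is k!.
Adjacent-term ratio: r(k) = -1 * (k-\frac{3}{2}) (k+7) / [(k+\frac{19}{2}) (k+1)] ; factor over Q: parameters, x = -1, and C = -1.


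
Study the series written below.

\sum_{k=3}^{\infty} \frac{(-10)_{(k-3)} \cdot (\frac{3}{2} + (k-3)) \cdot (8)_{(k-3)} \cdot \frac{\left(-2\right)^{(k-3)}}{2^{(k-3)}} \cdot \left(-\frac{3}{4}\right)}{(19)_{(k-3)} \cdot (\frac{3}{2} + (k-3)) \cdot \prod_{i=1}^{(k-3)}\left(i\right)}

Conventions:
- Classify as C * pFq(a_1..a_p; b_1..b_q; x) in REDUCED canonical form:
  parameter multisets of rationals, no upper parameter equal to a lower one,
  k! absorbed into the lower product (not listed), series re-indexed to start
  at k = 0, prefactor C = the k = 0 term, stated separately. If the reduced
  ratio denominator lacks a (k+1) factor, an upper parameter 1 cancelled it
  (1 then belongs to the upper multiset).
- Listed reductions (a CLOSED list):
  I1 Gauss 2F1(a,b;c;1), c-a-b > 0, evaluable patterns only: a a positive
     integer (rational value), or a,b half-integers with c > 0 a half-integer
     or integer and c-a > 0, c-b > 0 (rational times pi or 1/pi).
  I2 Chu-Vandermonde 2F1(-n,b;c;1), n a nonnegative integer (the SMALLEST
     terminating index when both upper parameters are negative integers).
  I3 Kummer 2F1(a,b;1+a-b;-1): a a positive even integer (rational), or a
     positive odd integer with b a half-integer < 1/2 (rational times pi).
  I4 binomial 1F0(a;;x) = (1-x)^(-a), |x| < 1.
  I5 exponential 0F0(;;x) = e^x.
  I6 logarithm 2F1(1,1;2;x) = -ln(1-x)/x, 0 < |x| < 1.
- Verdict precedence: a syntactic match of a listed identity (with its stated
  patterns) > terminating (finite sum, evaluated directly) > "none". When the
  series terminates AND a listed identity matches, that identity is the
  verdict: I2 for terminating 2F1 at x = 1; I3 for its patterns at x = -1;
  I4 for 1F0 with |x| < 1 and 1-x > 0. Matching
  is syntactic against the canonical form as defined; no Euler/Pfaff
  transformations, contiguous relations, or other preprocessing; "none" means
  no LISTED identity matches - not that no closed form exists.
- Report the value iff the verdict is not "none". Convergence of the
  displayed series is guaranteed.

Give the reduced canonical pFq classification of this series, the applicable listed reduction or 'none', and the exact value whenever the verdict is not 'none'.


Classification (C = -\frac{3}{4}): 2F1 with upper {-10, 8}, lower {19}, argument x = -1. Verdict (x = -1): the Kummer evaluation I3 applies (x = -1; c = 19 equals 1+a-b for upper {-10, 8}: listed pattern). Its exact value is -\frac{459}{14}.

Structural cue: t_0 = -\frac{3}{4} here, and k + 3/2 divides numerator and denominator alike; prefactor -3/4 after cancelling.
Ratio: r(k) = -1 * (k-10) (k+8) / [(k+19) (k+1)] - poly over poly, x = -1 from leading terms; C = -\frac{3}{4} at k = 0.


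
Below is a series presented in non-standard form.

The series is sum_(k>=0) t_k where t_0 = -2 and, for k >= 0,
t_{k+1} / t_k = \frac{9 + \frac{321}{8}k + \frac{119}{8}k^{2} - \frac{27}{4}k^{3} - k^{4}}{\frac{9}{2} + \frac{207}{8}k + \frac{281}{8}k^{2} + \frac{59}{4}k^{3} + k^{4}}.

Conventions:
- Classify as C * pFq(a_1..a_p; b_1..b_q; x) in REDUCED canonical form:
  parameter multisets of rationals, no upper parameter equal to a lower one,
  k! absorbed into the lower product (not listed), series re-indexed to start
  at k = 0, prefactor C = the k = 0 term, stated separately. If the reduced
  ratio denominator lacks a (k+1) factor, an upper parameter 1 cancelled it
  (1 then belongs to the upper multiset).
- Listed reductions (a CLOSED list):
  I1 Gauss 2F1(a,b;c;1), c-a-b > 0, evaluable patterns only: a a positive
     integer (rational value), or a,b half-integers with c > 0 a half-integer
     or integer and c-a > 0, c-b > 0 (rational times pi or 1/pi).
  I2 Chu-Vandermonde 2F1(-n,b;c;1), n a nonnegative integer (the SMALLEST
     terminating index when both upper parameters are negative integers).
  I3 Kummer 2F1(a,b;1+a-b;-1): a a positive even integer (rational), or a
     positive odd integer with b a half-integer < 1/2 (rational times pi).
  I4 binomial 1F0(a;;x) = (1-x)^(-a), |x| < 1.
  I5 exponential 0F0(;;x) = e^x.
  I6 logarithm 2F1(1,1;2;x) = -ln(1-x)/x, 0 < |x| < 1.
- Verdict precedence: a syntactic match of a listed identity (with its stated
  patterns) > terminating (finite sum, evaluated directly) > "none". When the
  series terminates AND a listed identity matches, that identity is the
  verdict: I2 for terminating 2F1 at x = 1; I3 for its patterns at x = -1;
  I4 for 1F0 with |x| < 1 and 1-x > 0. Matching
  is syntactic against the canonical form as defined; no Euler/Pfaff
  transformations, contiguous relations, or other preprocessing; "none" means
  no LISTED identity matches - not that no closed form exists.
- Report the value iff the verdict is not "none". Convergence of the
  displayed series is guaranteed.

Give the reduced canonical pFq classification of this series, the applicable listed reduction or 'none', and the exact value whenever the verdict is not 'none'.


Key step: t_0 being -2, the parameter 1/4 appears in both the upper and lower lists and cancels (alongside the other common factor).
Term ratio: r(k) = -1 * (k-3) (k+8) / [(k+12) (k+1)] - rational; roots negated = parameters, x = -1, C = -2.

The series (x = -1) is 2F1: upper {-3, 8}, lower {12}, prefactor -2. Verdict (x = -1): the Kummer evaluation I3 applies (x = -1; c = 12 equals 1+a-b for upper {-3, 8}: listed pattern). Hence: -\frac{66}{7}.


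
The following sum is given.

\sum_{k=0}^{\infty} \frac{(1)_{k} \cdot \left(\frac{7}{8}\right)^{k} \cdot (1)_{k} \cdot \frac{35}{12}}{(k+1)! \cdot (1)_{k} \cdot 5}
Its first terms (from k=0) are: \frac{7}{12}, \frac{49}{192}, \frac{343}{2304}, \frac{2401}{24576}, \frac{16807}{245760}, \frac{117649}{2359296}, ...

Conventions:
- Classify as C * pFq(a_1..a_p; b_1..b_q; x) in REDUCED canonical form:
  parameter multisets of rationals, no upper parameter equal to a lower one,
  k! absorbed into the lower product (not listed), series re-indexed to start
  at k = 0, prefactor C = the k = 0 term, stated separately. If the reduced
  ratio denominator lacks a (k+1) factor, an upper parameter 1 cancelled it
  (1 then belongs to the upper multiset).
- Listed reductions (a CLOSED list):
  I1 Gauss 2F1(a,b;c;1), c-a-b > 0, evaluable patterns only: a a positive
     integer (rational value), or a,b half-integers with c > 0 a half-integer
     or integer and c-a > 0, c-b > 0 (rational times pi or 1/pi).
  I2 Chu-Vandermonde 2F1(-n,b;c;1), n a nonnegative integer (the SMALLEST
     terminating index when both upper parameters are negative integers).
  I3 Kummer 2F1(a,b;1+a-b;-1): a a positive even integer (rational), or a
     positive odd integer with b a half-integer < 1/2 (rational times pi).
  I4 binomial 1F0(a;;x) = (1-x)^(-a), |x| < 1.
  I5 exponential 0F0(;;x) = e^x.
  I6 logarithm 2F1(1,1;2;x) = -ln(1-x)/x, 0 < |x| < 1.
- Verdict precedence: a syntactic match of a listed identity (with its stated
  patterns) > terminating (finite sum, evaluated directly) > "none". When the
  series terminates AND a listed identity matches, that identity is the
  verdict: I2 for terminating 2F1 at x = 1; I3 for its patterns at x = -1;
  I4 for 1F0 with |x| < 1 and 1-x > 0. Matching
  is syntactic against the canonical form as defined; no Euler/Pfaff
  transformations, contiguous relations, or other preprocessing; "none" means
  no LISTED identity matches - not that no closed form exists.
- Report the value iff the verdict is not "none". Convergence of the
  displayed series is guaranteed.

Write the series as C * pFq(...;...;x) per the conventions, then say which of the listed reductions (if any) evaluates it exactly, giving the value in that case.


With C = \frac{7}{12}: the canonical form is 2F1(1, 1; 2; \frac{7}{8}). Verdict at x = \frac{7}{8}: the I6 logarithm reduction matches (the logarithm: parameters (1,1;2), x = \frac{7}{8}). Value: \left(-\frac{2}{3}\right) \cdot \ln\left(\frac{1}{8}\right).

Key step: with t_0 = \frac{7}{12}, (1)_k (prefactor 7/12) is k! itself.
Adjacent-term ratio: r(k) = \frac{7}{8} * (k+1) (k+1) / [(k+2) (k+1)] - rational in k, leading ratio \frac{7}{8}; with t_0 = \frac{7}{12}, classification follows.


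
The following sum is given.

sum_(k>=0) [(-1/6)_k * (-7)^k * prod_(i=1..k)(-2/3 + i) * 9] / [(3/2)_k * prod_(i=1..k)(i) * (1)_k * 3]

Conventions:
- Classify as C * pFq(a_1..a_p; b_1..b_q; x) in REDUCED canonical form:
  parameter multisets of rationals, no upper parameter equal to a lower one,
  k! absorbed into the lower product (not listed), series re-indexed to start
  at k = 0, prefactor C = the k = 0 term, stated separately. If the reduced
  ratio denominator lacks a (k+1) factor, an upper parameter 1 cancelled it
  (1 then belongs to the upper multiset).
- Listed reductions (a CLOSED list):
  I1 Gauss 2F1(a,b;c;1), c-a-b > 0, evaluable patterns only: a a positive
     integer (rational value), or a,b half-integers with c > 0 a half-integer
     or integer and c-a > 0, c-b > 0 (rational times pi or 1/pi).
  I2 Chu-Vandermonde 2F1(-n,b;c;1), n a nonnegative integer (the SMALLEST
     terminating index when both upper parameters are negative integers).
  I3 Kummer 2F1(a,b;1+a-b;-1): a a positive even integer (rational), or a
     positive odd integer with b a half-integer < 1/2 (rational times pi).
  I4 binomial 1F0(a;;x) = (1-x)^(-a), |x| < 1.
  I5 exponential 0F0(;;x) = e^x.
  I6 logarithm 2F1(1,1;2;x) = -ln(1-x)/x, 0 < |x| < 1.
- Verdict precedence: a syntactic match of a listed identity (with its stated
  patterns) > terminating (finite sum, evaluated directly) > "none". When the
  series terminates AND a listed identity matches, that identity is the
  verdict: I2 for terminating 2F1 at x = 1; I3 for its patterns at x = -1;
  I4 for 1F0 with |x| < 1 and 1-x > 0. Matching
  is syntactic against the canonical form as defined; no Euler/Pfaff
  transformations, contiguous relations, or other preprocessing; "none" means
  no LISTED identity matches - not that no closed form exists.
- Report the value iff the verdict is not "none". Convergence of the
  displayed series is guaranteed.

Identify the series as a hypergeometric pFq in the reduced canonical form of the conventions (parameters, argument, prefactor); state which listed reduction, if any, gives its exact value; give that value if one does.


Prefactor 3, argument -7: 2F2 with upper {-1/6, 1/3} over lower {1, 3/2}. Verdict: none. No listed pattern accepts 2F2(-1/6, 1/3; 1, 3/2; -7).

First insight: t_0 = 3 here, and the constant factors (prefactor 3) combine into one prefactor.
Step ratio: r(k) = (-7) * (k-1/6) (k+1/3) / [(k+1) (k+3/2) (k+1)] ; factor over Q: parameters, x = (-7), and C = 3.


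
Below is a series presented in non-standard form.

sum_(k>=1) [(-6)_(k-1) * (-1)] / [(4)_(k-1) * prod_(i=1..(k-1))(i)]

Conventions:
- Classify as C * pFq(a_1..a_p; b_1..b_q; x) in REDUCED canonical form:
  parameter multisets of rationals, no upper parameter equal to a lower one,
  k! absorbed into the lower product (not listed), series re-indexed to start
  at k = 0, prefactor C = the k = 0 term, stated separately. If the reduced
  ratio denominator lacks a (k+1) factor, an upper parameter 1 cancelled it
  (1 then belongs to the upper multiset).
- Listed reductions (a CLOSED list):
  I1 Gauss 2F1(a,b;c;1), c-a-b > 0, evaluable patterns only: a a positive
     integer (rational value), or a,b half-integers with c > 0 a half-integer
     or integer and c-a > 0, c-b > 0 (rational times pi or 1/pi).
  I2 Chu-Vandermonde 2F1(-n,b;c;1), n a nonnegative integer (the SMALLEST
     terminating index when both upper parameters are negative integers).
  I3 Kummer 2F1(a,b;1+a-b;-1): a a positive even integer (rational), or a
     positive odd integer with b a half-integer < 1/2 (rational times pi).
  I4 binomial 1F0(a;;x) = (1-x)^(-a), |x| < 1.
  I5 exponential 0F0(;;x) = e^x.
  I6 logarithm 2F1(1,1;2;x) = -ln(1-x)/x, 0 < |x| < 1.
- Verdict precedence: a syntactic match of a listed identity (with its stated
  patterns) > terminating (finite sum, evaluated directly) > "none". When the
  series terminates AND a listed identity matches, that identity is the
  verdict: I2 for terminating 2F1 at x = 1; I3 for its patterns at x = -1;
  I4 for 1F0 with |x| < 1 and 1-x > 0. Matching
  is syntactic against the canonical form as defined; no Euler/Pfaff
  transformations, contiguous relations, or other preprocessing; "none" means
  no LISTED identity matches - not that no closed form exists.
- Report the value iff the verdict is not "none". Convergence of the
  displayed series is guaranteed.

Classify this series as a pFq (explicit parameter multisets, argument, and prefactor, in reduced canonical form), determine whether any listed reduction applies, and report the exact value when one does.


With C = -1: the canonical form is 1F1(-6; 4; 1). Verdict: terminating (-6 upstairs). 7 nonzero terms in all; added directly. Value: -6067/60480.

The tell: from the first term -1: the product of the first k integers (C = -1) is k!.
Ratio: r(k) = 1 * (k-6) / [(k+4) (k+1)] - rational; roots negated = parameters, x = 1, C = -1.


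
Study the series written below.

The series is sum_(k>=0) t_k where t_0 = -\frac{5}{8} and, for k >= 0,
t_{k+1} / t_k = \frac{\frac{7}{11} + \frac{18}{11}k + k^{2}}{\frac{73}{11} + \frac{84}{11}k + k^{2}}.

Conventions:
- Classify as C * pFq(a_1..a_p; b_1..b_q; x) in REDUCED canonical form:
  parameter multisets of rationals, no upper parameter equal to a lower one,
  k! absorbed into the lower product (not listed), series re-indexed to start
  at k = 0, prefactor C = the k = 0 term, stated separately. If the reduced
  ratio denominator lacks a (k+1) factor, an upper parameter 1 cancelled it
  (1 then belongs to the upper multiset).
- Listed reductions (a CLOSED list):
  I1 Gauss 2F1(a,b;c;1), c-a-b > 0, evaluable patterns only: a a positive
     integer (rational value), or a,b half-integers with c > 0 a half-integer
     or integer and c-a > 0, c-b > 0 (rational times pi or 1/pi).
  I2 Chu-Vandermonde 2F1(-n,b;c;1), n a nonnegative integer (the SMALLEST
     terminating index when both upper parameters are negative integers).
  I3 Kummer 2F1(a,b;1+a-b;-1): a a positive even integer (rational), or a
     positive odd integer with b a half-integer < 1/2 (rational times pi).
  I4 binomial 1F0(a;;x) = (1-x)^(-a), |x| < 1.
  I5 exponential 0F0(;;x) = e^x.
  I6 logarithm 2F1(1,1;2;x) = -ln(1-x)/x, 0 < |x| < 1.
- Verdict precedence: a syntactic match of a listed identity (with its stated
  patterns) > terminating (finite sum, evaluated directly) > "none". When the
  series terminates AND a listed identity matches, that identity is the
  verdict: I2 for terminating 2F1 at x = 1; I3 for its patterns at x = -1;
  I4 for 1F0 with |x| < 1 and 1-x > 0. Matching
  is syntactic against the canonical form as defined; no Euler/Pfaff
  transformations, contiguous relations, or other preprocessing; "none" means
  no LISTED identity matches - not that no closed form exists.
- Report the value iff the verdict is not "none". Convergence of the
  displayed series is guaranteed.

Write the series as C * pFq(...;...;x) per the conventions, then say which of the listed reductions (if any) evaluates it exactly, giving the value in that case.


x = 1 here; the reduced form reads 2F1, upper {\frac{7}{11}, 1}, lower {\frac{73}{11}}, C = -\frac{5}{8}. Verdict: Gauss's theorem (I1) matches (x = 1: the Gamma ratio telescopes since c-a-b = 5 > 0 and a = 1 in Z>0). Its exact value is -\frac{31}{44}.

The tell: x = 1 and factor the ratio over Q (prefactor -5/8): negated roots = parameters.
Term ratio: r(k) = 1 * (k+\frac{7}{11}) (k+1) / [(k+\frac{73}{11}) (k+1)] - poly over poly, x = 1 from leading terms; C = -\frac{5}{8} at k = 0.


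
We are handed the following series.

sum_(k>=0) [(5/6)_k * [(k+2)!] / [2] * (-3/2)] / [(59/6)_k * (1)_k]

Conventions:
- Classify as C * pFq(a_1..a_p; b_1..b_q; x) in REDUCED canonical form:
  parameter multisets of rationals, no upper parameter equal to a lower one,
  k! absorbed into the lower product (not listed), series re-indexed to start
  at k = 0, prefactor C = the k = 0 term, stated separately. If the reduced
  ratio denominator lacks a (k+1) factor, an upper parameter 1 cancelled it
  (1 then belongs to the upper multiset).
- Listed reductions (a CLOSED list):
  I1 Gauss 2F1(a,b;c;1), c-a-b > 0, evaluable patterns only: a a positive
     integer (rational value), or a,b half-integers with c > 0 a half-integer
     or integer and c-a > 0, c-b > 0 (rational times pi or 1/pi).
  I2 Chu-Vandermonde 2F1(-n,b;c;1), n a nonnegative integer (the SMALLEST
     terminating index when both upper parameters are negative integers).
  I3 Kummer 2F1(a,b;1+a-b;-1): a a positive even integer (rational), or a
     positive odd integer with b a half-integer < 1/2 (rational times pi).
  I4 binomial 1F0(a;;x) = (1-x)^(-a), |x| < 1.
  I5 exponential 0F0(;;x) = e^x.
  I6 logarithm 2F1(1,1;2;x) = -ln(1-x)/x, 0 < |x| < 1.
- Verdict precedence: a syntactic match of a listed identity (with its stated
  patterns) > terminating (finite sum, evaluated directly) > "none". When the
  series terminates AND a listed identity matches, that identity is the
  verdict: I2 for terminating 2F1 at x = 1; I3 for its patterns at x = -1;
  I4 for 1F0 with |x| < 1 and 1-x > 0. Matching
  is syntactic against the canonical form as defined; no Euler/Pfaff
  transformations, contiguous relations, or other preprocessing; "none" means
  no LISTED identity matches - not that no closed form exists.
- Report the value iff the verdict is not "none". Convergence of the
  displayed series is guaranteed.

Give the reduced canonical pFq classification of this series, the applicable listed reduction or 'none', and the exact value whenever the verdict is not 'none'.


Canonical form: C = -3/2 times 2F1 with upper {5/6, 3}, lower {59/6}, x = 1. Verdict (x = 1): Gauss (I1, integer-parameter pattern) applies (x = 1: the Gamma ratio telescopes since c-a-b = 6 > 0 and a = 3 in Z>0). Sum: -102131/48384.

Key observation: x = 1 and (1)_k (C = -3/2, x = 1) is k! itself.
Term ratio: r(k) = 1 * (k+5/6) (k+3) / [(k+59/6) (k+1)] - rational in k, leading ratio 1; with t_0 = -3/2, classification follows.


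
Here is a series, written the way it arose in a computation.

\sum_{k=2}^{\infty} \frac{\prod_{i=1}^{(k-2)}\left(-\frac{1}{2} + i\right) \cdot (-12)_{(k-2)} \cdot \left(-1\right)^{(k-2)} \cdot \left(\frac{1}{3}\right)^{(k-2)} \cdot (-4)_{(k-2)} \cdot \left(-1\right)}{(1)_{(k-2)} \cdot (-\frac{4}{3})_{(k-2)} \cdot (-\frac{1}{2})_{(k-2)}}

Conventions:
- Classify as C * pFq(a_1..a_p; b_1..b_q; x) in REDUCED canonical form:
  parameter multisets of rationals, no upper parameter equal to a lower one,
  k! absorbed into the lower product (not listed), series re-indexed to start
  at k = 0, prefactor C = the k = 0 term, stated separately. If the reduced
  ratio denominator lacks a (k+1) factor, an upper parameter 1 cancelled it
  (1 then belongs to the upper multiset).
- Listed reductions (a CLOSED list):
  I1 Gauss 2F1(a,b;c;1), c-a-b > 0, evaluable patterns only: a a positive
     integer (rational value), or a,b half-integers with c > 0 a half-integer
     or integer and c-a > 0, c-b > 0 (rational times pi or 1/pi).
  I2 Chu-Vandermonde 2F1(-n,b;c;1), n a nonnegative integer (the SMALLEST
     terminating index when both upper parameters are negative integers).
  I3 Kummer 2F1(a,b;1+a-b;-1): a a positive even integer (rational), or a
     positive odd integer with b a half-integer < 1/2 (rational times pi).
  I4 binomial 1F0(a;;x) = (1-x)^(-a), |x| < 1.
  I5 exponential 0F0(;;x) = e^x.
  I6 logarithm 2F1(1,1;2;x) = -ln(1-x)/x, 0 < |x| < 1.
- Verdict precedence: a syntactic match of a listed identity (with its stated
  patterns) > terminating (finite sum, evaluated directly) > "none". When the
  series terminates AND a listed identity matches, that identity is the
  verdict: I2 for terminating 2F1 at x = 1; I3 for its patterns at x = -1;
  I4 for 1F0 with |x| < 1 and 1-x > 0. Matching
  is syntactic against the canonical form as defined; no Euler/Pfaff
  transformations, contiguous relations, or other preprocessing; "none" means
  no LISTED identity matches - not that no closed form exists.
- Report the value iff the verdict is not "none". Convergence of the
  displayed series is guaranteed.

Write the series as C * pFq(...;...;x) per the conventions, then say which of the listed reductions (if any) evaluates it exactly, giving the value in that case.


With C = -1: the canonical form is 3F2(-12, -4, \frac{1}{2}; -\frac{4}{3}, -\frac{1}{2}; -\frac{1}{3}). Verdict: terminating (-4 upstairs). 5 nonzero terms in all; added directly. Sum: -616.

Key observation: t_0 = -1 here, and the (-1)^k factor (C = -1) folds into the argument's sign.
Ratio: r(k) = -\frac{1}{3} * (k-12) (k-4) (k+\frac{1}{2}) / [(k-\frac{4}{3}) (k-\frac{1}{2}) (k+1)] - rational in k. x = -\frac{1}{3}; t_0 = -1; negate the roots.


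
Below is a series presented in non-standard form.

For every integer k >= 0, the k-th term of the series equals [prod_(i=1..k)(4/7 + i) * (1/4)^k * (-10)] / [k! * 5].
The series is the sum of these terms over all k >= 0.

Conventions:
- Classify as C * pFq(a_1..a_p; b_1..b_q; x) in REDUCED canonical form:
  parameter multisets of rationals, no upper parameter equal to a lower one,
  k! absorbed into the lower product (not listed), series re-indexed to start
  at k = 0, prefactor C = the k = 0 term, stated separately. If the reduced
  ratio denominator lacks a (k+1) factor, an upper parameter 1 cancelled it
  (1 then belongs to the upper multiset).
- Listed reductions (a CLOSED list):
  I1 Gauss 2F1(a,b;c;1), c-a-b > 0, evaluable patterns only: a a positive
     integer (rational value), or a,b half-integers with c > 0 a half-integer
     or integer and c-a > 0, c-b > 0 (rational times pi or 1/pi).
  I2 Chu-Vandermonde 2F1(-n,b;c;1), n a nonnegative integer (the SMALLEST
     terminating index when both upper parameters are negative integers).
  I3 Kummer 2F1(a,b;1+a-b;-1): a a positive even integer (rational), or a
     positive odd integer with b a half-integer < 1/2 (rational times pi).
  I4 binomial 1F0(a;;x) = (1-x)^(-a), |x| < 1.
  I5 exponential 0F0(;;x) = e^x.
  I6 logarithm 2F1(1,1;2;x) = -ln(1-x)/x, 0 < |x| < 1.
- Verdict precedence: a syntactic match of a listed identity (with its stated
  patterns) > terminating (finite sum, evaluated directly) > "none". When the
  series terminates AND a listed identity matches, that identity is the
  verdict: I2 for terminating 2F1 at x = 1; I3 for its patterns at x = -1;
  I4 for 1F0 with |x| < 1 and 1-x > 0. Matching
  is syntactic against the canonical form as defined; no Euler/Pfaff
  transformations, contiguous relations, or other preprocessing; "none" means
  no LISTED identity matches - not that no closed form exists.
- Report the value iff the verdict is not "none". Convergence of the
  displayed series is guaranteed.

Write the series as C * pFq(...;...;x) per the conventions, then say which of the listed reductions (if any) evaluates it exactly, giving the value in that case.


Reduced: x = 1/4, 1F0, upper = {11/7}, lower = {-}, C = -2. Verdict: the I4 binomial reduction fires (the 1F0 binomial series: exponent -11/7, x = 1/4). Hence: (-2) * (3/4)^(-11/7).

The tell: t_0 = -2 here, and the running product (C = -2) telescopes to a rising factorial.
Adjacent-term ratio: r(k) = (1/4) * (k+11/7) / [(k+1)] - rational; roots negated = parameters, x = (1/4), C = -2.


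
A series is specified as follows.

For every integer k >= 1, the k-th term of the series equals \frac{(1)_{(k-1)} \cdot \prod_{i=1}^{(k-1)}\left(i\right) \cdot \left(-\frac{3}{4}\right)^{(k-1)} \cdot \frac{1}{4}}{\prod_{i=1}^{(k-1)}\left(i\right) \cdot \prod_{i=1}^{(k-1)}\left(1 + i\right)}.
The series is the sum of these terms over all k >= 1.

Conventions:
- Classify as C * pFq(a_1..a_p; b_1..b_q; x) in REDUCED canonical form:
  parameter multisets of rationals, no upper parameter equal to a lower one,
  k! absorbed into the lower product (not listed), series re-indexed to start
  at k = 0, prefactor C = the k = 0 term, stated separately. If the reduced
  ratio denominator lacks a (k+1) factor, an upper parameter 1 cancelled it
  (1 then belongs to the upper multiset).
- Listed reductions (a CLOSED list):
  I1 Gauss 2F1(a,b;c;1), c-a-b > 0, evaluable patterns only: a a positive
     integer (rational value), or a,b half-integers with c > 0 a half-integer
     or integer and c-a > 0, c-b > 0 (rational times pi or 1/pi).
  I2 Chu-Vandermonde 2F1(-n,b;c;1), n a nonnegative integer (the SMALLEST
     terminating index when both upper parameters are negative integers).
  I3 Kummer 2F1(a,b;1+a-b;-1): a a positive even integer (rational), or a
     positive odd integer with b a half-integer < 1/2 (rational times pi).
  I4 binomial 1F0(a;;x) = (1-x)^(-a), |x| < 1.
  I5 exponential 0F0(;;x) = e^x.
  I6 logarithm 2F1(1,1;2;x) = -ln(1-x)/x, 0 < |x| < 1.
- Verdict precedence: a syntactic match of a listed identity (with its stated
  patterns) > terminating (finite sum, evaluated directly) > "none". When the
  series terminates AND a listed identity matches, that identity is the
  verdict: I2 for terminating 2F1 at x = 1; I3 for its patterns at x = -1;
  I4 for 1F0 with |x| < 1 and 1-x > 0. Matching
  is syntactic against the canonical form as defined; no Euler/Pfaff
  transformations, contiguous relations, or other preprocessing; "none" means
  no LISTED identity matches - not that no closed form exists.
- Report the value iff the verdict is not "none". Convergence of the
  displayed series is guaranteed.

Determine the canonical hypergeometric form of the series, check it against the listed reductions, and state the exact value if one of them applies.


Key step: from the first term \frac{1}{4}: the product of the first k integers (prefactor 1/4) is k!.
Ratio: r(k) = -\frac{3}{4} * (k+1) (k+1) / [(k+2) (k+1)] - rational in k. x = -\frac{3}{4}; t_0 = \frac{1}{4}; negate the roots.

x = -\frac{3}{4} here; the reduced form reads 2F1, upper {1, 1}, lower {2}, C = \frac{1}{4}. Verdict: logarithm (I6) applies (the logarithm: parameters (1,1;2), x = -\frac{3}{4}). Hence: \frac{1}{3} \cdot \ln\left(\frac{7}{4}\right).


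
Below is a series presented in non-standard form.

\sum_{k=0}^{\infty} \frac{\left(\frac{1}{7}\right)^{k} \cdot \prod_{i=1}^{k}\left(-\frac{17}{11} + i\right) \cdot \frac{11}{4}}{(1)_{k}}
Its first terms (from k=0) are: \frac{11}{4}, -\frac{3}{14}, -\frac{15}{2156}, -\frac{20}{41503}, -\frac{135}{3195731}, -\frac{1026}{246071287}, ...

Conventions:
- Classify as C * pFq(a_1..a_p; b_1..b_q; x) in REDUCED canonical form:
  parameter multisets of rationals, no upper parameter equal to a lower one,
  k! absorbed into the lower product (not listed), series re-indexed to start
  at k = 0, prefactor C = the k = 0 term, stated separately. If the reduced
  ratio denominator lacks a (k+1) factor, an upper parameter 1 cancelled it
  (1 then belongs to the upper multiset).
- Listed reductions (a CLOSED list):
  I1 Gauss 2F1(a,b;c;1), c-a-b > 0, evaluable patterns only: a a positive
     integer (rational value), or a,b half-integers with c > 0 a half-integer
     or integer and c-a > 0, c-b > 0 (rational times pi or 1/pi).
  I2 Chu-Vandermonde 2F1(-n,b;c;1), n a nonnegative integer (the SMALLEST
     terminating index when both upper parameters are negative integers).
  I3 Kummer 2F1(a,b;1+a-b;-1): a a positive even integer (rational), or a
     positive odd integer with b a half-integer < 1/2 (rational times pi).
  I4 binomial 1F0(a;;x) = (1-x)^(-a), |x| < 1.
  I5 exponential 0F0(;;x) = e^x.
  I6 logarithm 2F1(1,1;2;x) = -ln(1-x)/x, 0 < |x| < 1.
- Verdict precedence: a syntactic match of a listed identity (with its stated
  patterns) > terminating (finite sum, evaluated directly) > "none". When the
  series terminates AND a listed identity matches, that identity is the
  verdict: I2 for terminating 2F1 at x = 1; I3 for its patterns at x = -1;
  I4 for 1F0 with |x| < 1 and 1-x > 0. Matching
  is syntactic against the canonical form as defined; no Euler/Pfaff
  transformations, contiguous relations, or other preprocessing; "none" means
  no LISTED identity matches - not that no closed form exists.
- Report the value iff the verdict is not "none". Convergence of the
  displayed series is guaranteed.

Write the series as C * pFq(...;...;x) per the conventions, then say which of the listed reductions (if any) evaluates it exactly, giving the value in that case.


x = \frac{1}{7} here; the reduced form reads 1F0, upper {-\frac{6}{11}}, lower {-}, C = \frac{11}{4}. Verdict: binomial (I4) applies (the 1F0 binomial series: exponent 6/11, x = \frac{1}{7}). Sum: \frac{11}{4} \cdot \left(\frac{6}{7}\right)^{\frac{6}{11}}.

Key step: t_0 being \frac{11}{4}, (1)_k (prefactor 11/4) is k! itself.
Term ratio: r(k) = \frac{1}{7} * (k-\frac{6}{11}) / [(k+1)] ; factor over Q: parameters, x = \frac{1}{7}, and C = \frac{11}{4}.


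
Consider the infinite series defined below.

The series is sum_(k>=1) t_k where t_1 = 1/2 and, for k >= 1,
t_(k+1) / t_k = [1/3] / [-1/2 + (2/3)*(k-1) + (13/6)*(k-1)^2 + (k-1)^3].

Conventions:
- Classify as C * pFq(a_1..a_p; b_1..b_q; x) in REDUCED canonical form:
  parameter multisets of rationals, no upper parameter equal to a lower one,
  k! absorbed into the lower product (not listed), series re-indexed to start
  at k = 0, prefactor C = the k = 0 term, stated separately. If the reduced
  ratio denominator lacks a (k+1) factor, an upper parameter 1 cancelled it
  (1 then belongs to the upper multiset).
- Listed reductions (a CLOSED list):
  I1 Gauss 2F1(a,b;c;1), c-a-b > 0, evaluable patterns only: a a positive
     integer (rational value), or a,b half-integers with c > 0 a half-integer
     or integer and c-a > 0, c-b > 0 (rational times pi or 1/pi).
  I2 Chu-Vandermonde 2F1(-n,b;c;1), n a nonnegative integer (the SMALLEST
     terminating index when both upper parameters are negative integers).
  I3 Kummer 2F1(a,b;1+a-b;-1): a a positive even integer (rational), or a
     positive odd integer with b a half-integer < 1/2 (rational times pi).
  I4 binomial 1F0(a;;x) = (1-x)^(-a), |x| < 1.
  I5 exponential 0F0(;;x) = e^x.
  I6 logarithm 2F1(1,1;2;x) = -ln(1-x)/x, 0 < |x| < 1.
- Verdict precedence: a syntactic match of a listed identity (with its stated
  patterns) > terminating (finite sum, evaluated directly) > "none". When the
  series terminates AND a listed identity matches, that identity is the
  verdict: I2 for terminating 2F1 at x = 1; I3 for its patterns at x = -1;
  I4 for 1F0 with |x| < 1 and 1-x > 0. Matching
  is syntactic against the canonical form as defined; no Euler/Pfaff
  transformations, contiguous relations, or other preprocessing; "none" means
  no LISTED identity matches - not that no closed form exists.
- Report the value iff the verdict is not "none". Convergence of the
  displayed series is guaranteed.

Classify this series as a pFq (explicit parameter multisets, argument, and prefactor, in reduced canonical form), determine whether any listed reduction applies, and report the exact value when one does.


Key observation: from the first term 1/2: roots of the ratio polynomials (C = 1/2) are the negated parameters.
Step ratio: r(k) = (1/3) * 1 / [(k-1/3) (k+3/2) (k+1)] - rational in k, leading ratio (1/3); with t_0 = 1/2, classification follows.

Classification (C = 1/2): 0F2 with upper {-}, lower {-1/3, 3/2}, argument x = 1/3. Verdict: none - at argument 1/3 the multisets {-} ; {-1/3, 3/2} match no listed identity.


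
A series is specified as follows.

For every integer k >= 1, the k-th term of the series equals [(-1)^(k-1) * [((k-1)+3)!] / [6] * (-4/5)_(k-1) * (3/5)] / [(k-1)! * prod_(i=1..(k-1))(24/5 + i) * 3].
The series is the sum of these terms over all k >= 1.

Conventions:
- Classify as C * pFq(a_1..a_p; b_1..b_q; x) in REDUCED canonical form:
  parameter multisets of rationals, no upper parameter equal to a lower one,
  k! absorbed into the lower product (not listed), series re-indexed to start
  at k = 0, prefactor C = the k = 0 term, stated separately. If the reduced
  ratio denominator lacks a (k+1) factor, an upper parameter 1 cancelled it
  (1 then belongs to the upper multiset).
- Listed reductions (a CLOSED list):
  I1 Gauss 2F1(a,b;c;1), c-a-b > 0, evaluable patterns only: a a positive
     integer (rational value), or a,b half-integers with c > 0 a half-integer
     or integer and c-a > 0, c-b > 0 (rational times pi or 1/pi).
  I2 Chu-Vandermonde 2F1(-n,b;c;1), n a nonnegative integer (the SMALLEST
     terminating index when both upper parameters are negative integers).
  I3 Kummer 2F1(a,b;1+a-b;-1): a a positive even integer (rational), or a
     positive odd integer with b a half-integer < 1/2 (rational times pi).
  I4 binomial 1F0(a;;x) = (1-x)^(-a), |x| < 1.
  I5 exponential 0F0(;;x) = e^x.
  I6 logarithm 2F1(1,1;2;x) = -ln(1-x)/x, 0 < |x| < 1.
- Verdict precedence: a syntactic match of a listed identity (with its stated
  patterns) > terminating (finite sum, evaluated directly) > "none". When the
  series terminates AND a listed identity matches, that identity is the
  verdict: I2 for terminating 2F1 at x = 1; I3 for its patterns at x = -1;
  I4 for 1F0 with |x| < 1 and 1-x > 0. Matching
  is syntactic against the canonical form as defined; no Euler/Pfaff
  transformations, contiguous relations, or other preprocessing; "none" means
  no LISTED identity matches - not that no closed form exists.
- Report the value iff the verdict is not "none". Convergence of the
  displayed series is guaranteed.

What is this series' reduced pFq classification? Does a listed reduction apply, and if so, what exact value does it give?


At argument -1: a 2F1 with upper {-4/5, 4}, lower {29/5}, scaled by C = 1/5. Verdict: Kummer's theorem (I3) matches (x = -1; c = 29/5 equals 1+a-b for upper {-4/5, 4}: listed pattern). Exact value: 38/125.

The tell: x = (-1) and the lower running product (prefactor 1/5) is a rising factorial.
Term ratio: r(k) = (-1) * (k-4/5) (k+4) / [(k+29/5) (k+1)] - rational; roots negated = parameters, x = (-1), C = 1/5.
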